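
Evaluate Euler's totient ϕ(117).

72

Factor 117: 117 = 3^2 · 13.
φ(3^2) = 3^1·(3−1) = 3·2 = 6.
φ(13) = 13 − 1 = 12.
Since φ is multiplicative, φ(117) = 6 · 12 = 72.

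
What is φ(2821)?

2160

Factor 2821: 2821 = 7 * 13 * 31.
φ(7) = 7 − 1 = 6.
φ(13) = 13 − 1 = 12.
φ(31) = 31 − 1 = 30.
Since φ is multiplicative, φ(2821) = 6 · 12 · 30 = 2160.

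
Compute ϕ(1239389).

1088640

1239389 = 19 · 37 · 41 · 43.
φ(19) = 19 − 1 = 18.
φ(37) = 37 − 1 = 36.
φ(41) = 41 − 1 = 40.
φ(43) = 43 − 1 = 42.
Multiply: 18 · 36 · 40 · 42 = 1088640.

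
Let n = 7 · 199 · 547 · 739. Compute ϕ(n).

478702224

φ(7) = 7 − 1 = 6.
φ(199) = 199 − 1 = 198.
φ(547) = 547 − 1 = 546.
φ(739) = 739 − 1 = 738.
φ(563096569) = 6 × 198 × 546 × 738 = 478702224.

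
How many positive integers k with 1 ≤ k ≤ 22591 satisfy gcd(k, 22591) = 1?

Prime factorization: 22591 = 19 · 29 · 41.
φ(22591) = 22591 · (1 − 1/19) · (1 − 1/29) · (1 − 1/41)
       = 22591 · 20160/22591 = 20160.

20160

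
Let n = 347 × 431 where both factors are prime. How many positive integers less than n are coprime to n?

148780

φ(n) = (p − 1)(q − 1) = (347−1)(431−1) = 346·430 = 148780.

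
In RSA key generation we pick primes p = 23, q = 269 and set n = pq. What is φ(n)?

φ(23) = 23 − 1 = 22.
φ(269) = 269 − 1 = 268.
Multiply: 22 · 268 = 5896.

5896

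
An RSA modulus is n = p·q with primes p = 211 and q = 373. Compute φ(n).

78120

φ(78703) = 78703 · (1 − 1/211) · (1 − 1/373)
       = 78703 · 78120/78703 = 78120.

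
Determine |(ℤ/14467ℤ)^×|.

12672

Factor 14467: 14467 = 17 · 23 · 37.
φ(14467) = 14467 · (1 − 1/17) · (1 − 1/23) · (1 − 1/37)
       = 14467 · 12672/14467 = 12672.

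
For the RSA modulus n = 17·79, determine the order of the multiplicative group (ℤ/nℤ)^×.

φ(n) = (p − 1)(q − 1) = (17−1)(79−1) = 16·78 = 1248.

1248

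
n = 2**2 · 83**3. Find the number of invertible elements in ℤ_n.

1129796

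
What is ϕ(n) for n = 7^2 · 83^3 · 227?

5362011816

φ(7^2) = 7^2 − 7^1 = 49 − 7 = 42.
φ(83^3) = 83^3 − 83^2 = 571787 − 6889 = 564898.
φ(227) = 227 − 1 = 226.
Multiply: 42 · 564898 · 226 = 5362011816.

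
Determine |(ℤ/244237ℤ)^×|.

Factor 244237: 244237 = 7 * 23 * 37 * 41.
φ(244237) = 244237 · (1 − 1/7) · (1 − 1/23) · (1 − 1/37) · (1 − 1/41)
       = 244237 · 190080/244237 = 190080.

190080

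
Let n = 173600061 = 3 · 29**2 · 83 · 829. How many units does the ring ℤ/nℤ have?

110263104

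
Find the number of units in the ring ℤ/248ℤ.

120

First factor: 248 = 2^3 * 31.
φ(248) = 248 · (1 − 1/2) · (1 − 1/31)
       = 248 · 30/62 = 120.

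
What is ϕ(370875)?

184800

370875 = 3 × 5^3 × 23 × 43.
φ(3) = 3 − 1 = 2.
φ(5^3) = 5^2·(5−1) = 25·4 = 100.
φ(23) = 23 − 1 = 22.
φ(43) = 43 − 1 = 42.
Since φ is multiplicative, φ(370875) = 2 · 100 · 22 · 42 = 184800.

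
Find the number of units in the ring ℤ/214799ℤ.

Factor 214799: 214799 = 13**2 · 31 · 41.
φ(13^2) = 13^2 − 13^1 = 169 − 13 = 156.
φ(31) = 31 − 1 = 30.
φ(41) = 41 − 1 = 40.
Since φ is multiplicative, φ(214799) = 156 · 30 · 40 = 187200.

187200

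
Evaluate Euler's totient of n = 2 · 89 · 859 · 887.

φ(135624074) = 135624074 · (1 − 1/2) · (1 − 1/89) · (1 − 1/859) · (1 − 1/887)
       = 135624074 · 66896544/135624074 = 66896544.

66896544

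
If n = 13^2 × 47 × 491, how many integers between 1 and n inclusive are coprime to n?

φ(13^2) = 13^2 − 13^1 = 169 − 13 = 156.
φ(47) = 47 − 1 = 46.
φ(491) = 491 − 1 = 490.
φ(3900013) = 156 × 46 × 490 = 3516240.

3516240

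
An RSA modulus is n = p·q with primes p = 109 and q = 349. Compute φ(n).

37584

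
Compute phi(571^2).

325470

φ(326041) = 326041 · (1 − 1/571)
       = 326041 · 570/571 = 325470.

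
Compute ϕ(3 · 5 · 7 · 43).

2016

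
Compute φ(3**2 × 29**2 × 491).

2387280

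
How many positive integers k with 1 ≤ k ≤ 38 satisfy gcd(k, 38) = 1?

18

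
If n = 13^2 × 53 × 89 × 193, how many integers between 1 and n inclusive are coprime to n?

137060352

φ(153854389) = 153854389 · (1 − 1/13) · (1 − 1/53) · (1 − 1/89) · (1 − 1/193)
       = 153854389 · 10543104/11834953 = 137060352.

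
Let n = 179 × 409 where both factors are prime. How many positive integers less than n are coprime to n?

72624

φ(n) = (p − 1)(q − 1) = (179−1)(409−1) = 178·408 = 72624.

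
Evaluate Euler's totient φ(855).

432

First factor: 855 = 3^2 * 5 * 19.
φ(3^2) = 3^2 − 3^1 = 9 − 3 = 6.
φ(5) = 5 − 1 = 4.
φ(19) = 19 − 1 = 18.
Since φ is multiplicative, φ(855) = 6 · 4 · 18 = 432.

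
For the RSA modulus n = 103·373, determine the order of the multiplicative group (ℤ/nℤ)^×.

37944

φ(103) = 103 − 1 = 102.
φ(373) = 373 − 1 = 372.
Since φ is multiplicative, φ(38419) = 102 · 372 = 37944.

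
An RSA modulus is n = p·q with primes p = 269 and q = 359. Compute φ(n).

95944

φ(96571) = 96571 · (1 − 1/269) · (1 − 1/359)
       = 96571 · 95944/96571 = 95944.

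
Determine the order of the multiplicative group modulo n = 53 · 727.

37752

φ(38531) = 38531 · (1 − 1/53) · (1 − 1/727)
       = 38531 · 37752/38531 = 37752.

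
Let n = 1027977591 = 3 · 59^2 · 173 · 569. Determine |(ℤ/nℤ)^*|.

φ(3) = 3 − 1 = 2.
φ(59^2) = 59^2 − 59^1 = 3481 − 59 = 3422.
φ(173) = 173 − 1 = 172.
φ(569) = 569 − 1 = 568.
Since φ is multiplicative, φ(1027977591) = 2 · 3422 · 172 · 568 = 668631424.

668631424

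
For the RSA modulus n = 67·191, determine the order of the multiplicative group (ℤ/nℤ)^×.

12540

φ(n) = (p − 1)(q − 1) = (67−1)(191−1) = 66·190 = 12540.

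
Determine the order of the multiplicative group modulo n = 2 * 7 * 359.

2148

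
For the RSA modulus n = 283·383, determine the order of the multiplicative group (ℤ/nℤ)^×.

For distinct primes, φ(pq) = (p−1)(q−1) = 282 × 382 = 107724.

107724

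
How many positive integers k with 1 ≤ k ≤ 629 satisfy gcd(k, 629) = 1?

Prime factorization: 629 = 17 · 37.
φ(17) = 17 − 1 = 16.
φ(37) = 37 − 1 = 36.
Since φ is multiplicative, φ(629) = 16 · 36 = 576.

576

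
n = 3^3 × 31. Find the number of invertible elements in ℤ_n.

540

φ(837) = 837 · (1 − 1/3) · (1 − 1/31)
       = 837 · 60/93 = 540.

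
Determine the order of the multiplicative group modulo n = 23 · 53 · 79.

φ(96301) = 96301 · (1 − 1/23) · (1 − 1/53) · (1 − 1/79)
       = 96301 · 89232/96301 = 89232.

89232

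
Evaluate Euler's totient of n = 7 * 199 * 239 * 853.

240897888

φ(7) = 7 − 1 = 6.
φ(199) = 199 − 1 = 198.
φ(239) = 239 − 1 = 238.
φ(853) = 853 − 1 = 852.
Multiply: 6 · 198 · 238 · 852 = 240897888.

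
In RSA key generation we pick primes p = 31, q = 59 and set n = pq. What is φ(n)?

1740

φ(31) = 31 − 1 = 30.
φ(59) = 59 − 1 = 58.
φ(1829) = 30 × 58 = 1740.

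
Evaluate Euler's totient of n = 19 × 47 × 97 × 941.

φ(19) = 19 − 1 = 18.
φ(47) = 47 − 1 = 46.
φ(97) = 97 − 1 = 96.
φ(941) = 941 − 1 = 940.
Since φ is multiplicative, φ(81510361) = 18 · 46 · 96 · 940 = 74718720.

74718720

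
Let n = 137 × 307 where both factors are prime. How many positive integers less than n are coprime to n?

For distinct primes, φ(pq) = (p−1)(q−1) = 136 × 306 = 41616.

41616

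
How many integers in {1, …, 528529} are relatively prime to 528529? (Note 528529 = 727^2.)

527802

φ(528529) = 528529 · (1 − 1/727)
       = 528529 · 726/727 = 527802.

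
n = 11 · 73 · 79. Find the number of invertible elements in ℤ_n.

φ(11) = 11 − 1 = 10.
φ(73) = 73 − 1 = 72.
φ(79) = 79 − 1 = 78.
Since φ is multiplicative, φ(63437) = 10 · 72 · 78 = 56160.

56160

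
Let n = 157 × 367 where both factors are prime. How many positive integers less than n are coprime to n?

For distinct primes, φ(pq) = (p−1)(q−1) = 156 × 366 = 57096.

57096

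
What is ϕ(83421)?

47520

Prime factorization: 83421 = 3^2 * 13 * 23 * 31.
φ(3^2) = 3^2 − 3^1 = 9 − 3 = 6.
φ(13) = 13 − 1 = 12.
φ(23) = 23 − 1 = 22.
φ(31) = 31 − 1 = 30.
Since φ is multiplicative, φ(83421) = 6 · 12 · 22 · 30 = 47520.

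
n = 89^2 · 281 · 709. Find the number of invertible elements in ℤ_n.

φ(89^2) = 89^2 − 89^1 = 7921 − 89 = 7832.
φ(281) = 281 − 1 = 280.
φ(709) = 709 − 1 = 708.
Since φ is multiplicative, φ(1578092909) = 7832 · 280 · 708 = 1552615680.

1552615680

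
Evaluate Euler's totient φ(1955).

1955 = 5 · 17 · 23.
φ(5) = 5 − 1 = 4.
φ(17) = 17 − 1 = 16.
φ(23) = 23 − 1 = 22.
Multiply: 4 · 16 · 22 = 1408.

1408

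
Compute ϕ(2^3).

φ(8) = 8 · (1 − 1/2)
       = 8 · 1/2 = 4.

4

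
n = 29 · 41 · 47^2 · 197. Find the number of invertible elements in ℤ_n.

φ(517420697) = 517420697 · (1 − 1/29) · (1 − 1/41) · (1 − 1/47) · (1 − 1/197)
       = 517420697 · 10097920/11008951 = 474602240.

474602240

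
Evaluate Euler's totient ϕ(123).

80

123 = 3 × 41.
φ(3) = 3 − 1 = 2.
φ(41) = 41 − 1 = 40.
Multiply: 2 · 40 = 80.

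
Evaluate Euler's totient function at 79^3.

486798

φ(493039) = 493039 · (1 − 1/79)
       = 493039 · 78/79 = 486798.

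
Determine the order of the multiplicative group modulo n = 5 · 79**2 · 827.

φ(25806535) = 25806535 · (1 − 1/5) · (1 − 1/79) · (1 − 1/827)
       = 25806535 · 257712/326665 = 20359248.

20359248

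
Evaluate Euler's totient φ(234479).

234479 = 7 · 19 · 41 · 43.
φ(234479) = 234479 · (1 − 1/7) · (1 − 1/19) · (1 − 1/41) · (1 − 1/43)
       = 234479 · 181440/234479 = 181440.

181440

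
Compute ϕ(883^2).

778806

φ(883^2) = 883^1·(883−1) = 883·882 = 778806.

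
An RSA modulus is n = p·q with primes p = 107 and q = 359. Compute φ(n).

37948

For distinct primes, φ(pq) = (p−1)(q−1) = 106 × 358 = 37948.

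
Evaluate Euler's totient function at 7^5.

14406

φ(7^5) = 7^4·(7−1) = 2401·6 = 14406.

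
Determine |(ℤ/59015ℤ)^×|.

Prime factorization: 59015 = 5 · 11 · 29 · 37.
φ(59015) = 59015 · (1 − 1/5) · (1 − 1/11) · (1 − 1/29) · (1 − 1/37)
       = 59015 · 40320/59015 = 40320.

40320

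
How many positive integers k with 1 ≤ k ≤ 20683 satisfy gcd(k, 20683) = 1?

20683 = 13 · 37 · 43.
φ(13) = 13 − 1 = 12.
φ(37) = 37 − 1 = 36.
φ(43) = 43 − 1 = 42.
Since φ is multiplicative, φ(20683) = 12 · 36 · 42 = 18144.

18144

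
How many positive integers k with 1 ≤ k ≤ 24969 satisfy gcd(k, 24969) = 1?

13440

Factor 24969: 24969 = 3 · 7 · 29 · 41.
φ(3) = 3 − 1 = 2.
φ(7) = 7 − 1 = 6.
φ(29) = 29 − 1 = 28.
φ(41) = 41 − 1 = 40.
Since φ is multiplicative, φ(24969) = 2 · 6 · 28 · 40 = 13440.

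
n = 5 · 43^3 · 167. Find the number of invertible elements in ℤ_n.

51564912

φ(5) = 5 − 1 = 4.
φ(43^3) = 43^3 − 43^2 = 79507 − 1849 = 77658.
φ(167) = 167 − 1 = 166.
Since φ is multiplicative, φ(66388345) = 4 · 77658 · 166 = 51564912.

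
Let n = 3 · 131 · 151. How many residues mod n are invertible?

39000

φ(3) = 3 − 1 = 2.
φ(131) = 131 − 1 = 130.
φ(151) = 151 − 1 = 150.
Multiply: 2 · 130 · 150 = 39000.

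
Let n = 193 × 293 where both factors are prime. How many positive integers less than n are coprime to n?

56064

For distinct primes, φ(pq) = (p−1)(q−1) = 192 × 292 = 56064.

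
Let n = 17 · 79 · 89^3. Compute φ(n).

869915904

φ(17) = 17 − 1 = 16.
φ(79) = 79 − 1 = 78.
φ(89^3) = 89^2·(89−1) = 7921·88 = 697048.
φ(946773367) = 16 × 78 × 697048 = 869915904.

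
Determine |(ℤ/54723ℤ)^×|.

32256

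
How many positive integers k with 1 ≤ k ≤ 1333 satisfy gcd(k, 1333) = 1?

1260

Prime factorization: 1333 = 31 · 43.
φ(1333) = 1333 · (1 − 1/31) · (1 − 1/43)
       = 1333 · 1260/1333 = 1260.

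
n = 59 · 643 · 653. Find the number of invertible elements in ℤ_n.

φ(59) = 59 − 1 = 58.
φ(643) = 643 − 1 = 642.
φ(653) = 653 − 1 = 652.
Multiply: 58 · 642 · 652 = 24277872.

24277872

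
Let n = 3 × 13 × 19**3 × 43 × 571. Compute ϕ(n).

φ(6567952053) = 6567952053 · (1 − 1/3) · (1 − 1/13) · (1 − 1/19) · (1 − 1/43) · (1 − 1/571)
       = 6567952053 · 10342080/18193773 = 3733490880.

3733490880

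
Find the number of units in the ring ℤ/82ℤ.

40

82 = 2 · 41.
φ(82) = 82 · (1 − 1/2) · (1 − 1/41)
       = 82 · 40/82 = 40.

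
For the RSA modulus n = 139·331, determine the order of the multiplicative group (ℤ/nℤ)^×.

45540

φ(139) = 139 − 1 = 138.
φ(331) = 331 − 1 = 330.
Multiply: 138 · 330 = 45540.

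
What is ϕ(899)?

840

899 = 29 · 31.
φ(29) = 29 − 1 = 28.
φ(31) = 31 − 1 = 30.
Since φ is multiplicative, φ(899) = 28 · 30 = 840.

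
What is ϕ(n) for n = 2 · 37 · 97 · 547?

1886976

φ(2) = 2 − 1 = 1.
φ(37) = 37 − 1 = 36.
φ(97) = 97 − 1 = 96.
φ(547) = 547 − 1 = 546.
Multiply: 1 · 36 · 96 · 546 = 1886976.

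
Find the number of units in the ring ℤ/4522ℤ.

Factor 4522: 4522 = 2 · 7 · 17 · 19.
φ(4522) = 4522 · (1 − 1/2) · (1 − 1/7) · (1 − 1/17) · (1 − 1/19)
       = 4522 · 1728/4522 = 1728.

1728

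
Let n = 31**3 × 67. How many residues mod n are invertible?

1902780

φ(31^3) = 31^3 − 31^2 = 29791 − 961 = 28830.
φ(67) = 67 − 1 = 66.
Multiply: 28830 · 66 = 1902780.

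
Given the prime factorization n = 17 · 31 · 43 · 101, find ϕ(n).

2016000

φ(2288761) = 2288761 · (1 − 1/17) · (1 − 1/31) · (1 − 1/43) · (1 − 1/101)
       = 2288761 · 2016000/2288761 = 2016000.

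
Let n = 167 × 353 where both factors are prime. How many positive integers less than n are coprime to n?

58432

φ(n) = (p − 1)(q − 1) = (167−1)(353−1) = 166·352 = 58432.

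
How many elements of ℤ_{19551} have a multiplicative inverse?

10584

First factor: 19551 = 3 * 7^3 * 19.
φ(3) = 3 − 1 = 2.
φ(7^3) = 7^3 − 7^2 = 343 − 49 = 294.
φ(19) = 19 − 1 = 18.
φ(19551) = 2 × 294 × 18 = 10584.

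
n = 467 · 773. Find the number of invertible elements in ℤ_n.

φ(360991) = 360991 · (1 − 1/467) · (1 − 1/773)
       = 360991 · 359752/360991 = 359752.

359752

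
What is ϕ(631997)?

Factor 631997: 631997 = 19 × 29 × 31 × 37.
φ(631997) = 631997 · (1 − 1/19) · (1 − 1/29) · (1 − 1/31) · (1 − 1/37)
       = 631997 · 544320/631997 = 544320.

544320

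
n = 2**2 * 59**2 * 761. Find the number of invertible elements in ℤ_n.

5201440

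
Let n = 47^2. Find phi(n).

φ(47^2) = 47^2 − 47^1 = 2209 − 47 = 2162.

2162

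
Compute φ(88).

40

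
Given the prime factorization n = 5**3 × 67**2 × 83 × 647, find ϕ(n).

φ(30132973625) = 30132973625 · (1 − 1/5) · (1 − 1/67) · (1 − 1/83) · (1 − 1/647)
       = 30132973625 · 13984608/17989835 = 23424218400.

23424218400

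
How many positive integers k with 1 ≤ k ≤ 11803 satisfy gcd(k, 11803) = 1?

First factor: 11803 = 11 × 29 × 37.
φ(11803) = 11803 · (1 − 1/11) · (1 − 1/29) · (1 − 1/37)
       = 11803 · 10080/11803 = 10080.

10080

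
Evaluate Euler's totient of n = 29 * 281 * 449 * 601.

φ(29) = 29 − 1 = 28.
φ(281) = 281 − 1 = 280.
φ(449) = 449 − 1 = 448.
φ(601) = 601 − 1 = 600.
Multiply: 28 · 280 · 448 · 600 = 2107392000.

2107392000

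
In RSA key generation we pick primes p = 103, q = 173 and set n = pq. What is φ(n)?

φ(n) = (p − 1)(q − 1) = (103−1)(173−1) = 102·172 = 17544.

17544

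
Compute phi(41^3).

67240

φ(68921) = 68921 · (1 − 1/41)
       = 68921 · 40/41 = 67240.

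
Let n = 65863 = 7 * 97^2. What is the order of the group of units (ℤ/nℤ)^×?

φ(65863) = 65863 · (1 − 1/7) · (1 − 1/97)
       = 65863 · 576/679 = 55872.

55872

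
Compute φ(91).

Prime factorization: 91 = 7 * 13.
φ(91) = 91 · (1 − 1/7) · (1 − 1/13)
       = 91 · 72/91 = 72.

72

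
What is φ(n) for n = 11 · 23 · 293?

64240

φ(11) = 11 − 1 = 10.
φ(23) = 23 − 1 = 22.
φ(293) = 293 − 1 = 292.
Since φ is multiplicative, φ(74129) = 10 · 22 · 292 = 64240.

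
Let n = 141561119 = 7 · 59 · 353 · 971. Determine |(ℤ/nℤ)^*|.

118821120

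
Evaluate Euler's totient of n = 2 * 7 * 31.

180

φ(434) = 434 · (1 − 1/2) · (1 − 1/7) · (1 − 1/31)
       = 434 · 180/434 = 180.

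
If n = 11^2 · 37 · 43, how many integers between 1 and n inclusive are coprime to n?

φ(192511) = 192511 · (1 − 1/11) · (1 − 1/37) · (1 − 1/43)
       = 192511 · 15120/17501 = 166320.

166320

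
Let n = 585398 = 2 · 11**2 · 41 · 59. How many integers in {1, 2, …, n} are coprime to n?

φ(2) = 2 − 1 = 1.
φ(11^2) = 11^1·(11−1) = 11·10 = 110.
φ(41) = 41 − 1 = 40.
φ(59) = 59 − 1 = 58.
Multiply: 1 · 110 · 40 · 58 = 255200.

255200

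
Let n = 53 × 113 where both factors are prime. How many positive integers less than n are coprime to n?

5824

φ(53) = 53 − 1 = 52.
φ(113) = 113 − 1 = 112.
Since φ is multiplicative, φ(5989) = 52 · 112 = 5824.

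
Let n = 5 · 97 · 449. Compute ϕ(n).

172032

φ(5) = 5 − 1 = 4.
φ(97) = 97 − 1 = 96.
φ(449) = 449 − 1 = 448.
Since φ is multiplicative, φ(217765) = 4 · 96 · 448 = 172032.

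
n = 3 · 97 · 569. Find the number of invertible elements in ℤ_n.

φ(3) = 3 − 1 = 2.
φ(97) = 97 − 1 = 96.
φ(569) = 569 − 1 = 568.
Since φ is multiplicative, φ(165579) = 2 · 96 · 568 = 109056.

109056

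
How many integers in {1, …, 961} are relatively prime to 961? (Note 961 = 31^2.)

930

φ(31^2) = 31^2 − 31^1 = 961 − 31 = 930.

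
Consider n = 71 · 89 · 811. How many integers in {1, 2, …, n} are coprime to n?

4989600

φ(71) = 71 − 1 = 70.
φ(89) = 89 − 1 = 88.
φ(811) = 811 − 1 = 810.
Multiply: 70 · 88 · 810 = 4989600.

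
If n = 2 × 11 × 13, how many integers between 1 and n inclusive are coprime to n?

120

φ(286) = 286 · (1 − 1/2) · (1 − 1/11) · (1 − 1/13)
       = 286 · 120/286 = 120.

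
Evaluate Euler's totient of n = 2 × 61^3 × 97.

φ(44034314) = 44034314 · (1 − 1/2) · (1 − 1/61) · (1 − 1/97)
       = 44034314 · 5760/11834 = 21432960.

21432960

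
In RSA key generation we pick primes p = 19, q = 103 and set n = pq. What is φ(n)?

For distinct primes, φ(pq) = (p−1)(q−1) = 18 × 102 = 1836.

1836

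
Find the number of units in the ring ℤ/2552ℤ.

1120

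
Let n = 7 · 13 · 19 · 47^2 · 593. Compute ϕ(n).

1658755584

φ(2264881073) = 2264881073 · (1 − 1/7) · (1 − 1/13) · (1 − 1/19) · (1 − 1/47) · (1 − 1/593)
       = 2264881073 · 35292672/48188959 = 1658755584.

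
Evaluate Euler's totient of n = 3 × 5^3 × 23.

4400

φ(3) = 3 − 1 = 2.
φ(5^3) = 5^2·(5−1) = 25·4 = 100.
φ(23) = 23 − 1 = 22.
Multiply: 2 · 100 · 22 = 4400.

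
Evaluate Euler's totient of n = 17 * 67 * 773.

φ(17) = 17 − 1 = 16.
φ(67) = 67 − 1 = 66.
φ(773) = 773 − 1 = 772.
φ(880447) = 16 × 66 × 772 = 815232.

815232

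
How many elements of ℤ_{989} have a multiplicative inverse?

989 = 23 · 43.
φ(989) = 989 · (1 − 1/23) · (1 − 1/43)
       = 989 · 924/989 = 924.

924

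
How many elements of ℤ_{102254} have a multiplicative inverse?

47040

Factor 102254: 102254 = 2 · 29 · 41 · 43.
φ(102254) = 102254 · (1 − 1/2) · (1 − 1/29) · (1 − 1/41) · (1 − 1/43)
       = 102254 · 47040/102254 = 47040.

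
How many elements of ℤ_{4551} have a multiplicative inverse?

First factor: 4551 = 3 · 37 · 41.
φ(4551) = 4551 · (1 − 1/3) · (1 − 1/37) · (1 − 1/41)
       = 4551 · 2880/4551 = 2880.

2880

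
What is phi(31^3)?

28830

φ(31^3) = 31^3 − 31^2 = 29791 − 961 = 28830.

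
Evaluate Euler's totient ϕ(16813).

14784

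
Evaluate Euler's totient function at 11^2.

φ(11^2) = 11^1·(11−1) = 11·10 = 110.

110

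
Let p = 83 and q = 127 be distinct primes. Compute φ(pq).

10332

For distinct primes, φ(pq) = (p−1)(q−1) = 82 × 126 = 10332.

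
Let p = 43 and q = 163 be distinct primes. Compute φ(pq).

6804

φ(43) = 43 − 1 = 42.
φ(163) = 163 − 1 = 162.
φ(7009) = 42 × 162 = 6804.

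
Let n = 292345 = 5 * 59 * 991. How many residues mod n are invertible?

229680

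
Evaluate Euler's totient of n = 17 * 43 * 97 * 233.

14966784

φ(17) = 17 − 1 = 16.
φ(43) = 43 − 1 = 42.
φ(97) = 97 − 1 = 96.
φ(233) = 233 − 1 = 232.
Multiply: 16 · 42 · 96 · 232 = 14966784.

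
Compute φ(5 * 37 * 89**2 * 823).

927058176

φ(5) = 5 − 1 = 4.
φ(37) = 37 − 1 = 36.
φ(89^2) = 89^2 − 89^1 = 7921 − 89 = 7832.
φ(823) = 823 − 1 = 822.
Since φ is multiplicative, φ(1206011855) = 4 · 36 · 7832 · 822 = 927058176.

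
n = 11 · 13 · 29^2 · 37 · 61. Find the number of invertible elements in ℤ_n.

φ(271433591) = 271433591 · (1 − 1/11) · (1 − 1/13) · (1 − 1/29) · (1 − 1/37) · (1 − 1/61)
       = 271433591 · 7257600/9359779 = 210470400.

210470400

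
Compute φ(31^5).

27705630

φ(31^5) = 31^4·(31−1) = 923521·30 = 27705630.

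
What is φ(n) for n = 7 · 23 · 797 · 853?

89521344

φ(7) = 7 − 1 = 6.
φ(23) = 23 − 1 = 22.
φ(797) = 797 − 1 = 796.
φ(853) = 853 − 1 = 852.
Since φ is multiplicative, φ(109454401) = 6 · 22 · 796 · 852 = 89521344.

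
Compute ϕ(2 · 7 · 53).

312

φ(2) = 2 − 1 = 1.
φ(7) = 7 − 1 = 6.
φ(53) = 53 − 1 = 52.
Since φ is multiplicative, φ(742) = 1 · 6 · 52 = 312.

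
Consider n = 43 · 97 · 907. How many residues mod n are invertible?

3652992

φ(43) = 43 − 1 = 42.
φ(97) = 97 − 1 = 96.
φ(907) = 907 − 1 = 906.
φ(3783097) = 42 × 96 × 906 = 3652992.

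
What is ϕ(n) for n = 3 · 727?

1452

φ(3) = 3 − 1 = 2.
φ(727) = 727 − 1 = 726.
Multiply: 2 · 726 = 1452.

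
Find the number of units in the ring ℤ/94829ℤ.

71280

94829 = 7 · 19 · 23 · 31.
φ(94829) = 94829 · (1 − 1/7) · (1 − 1/19) · (1 − 1/23) · (1 − 1/31)
       = 94829 · 71280/94829 = 71280.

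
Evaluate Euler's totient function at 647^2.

417962

φ(418609) = 418609 · (1 − 1/647)
       = 418609 · 646/647 = 417962.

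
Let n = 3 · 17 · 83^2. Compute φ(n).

φ(3) = 3 − 1 = 2.
φ(17) = 17 − 1 = 16.
φ(83^2) = 83^1·(83−1) = 83·82 = 6806.
Multiply: 2 · 16 · 6806 = 217792.

217792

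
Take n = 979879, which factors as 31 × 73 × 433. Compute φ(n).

933120

φ(31) = 31 − 1 = 30.
φ(73) = 73 − 1 = 72.
φ(433) = 433 − 1 = 432.
φ(979879) = 30 × 72 × 432 = 933120.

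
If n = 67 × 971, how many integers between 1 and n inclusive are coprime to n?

φ(65057) = 65057 · (1 − 1/67) · (1 − 1/971)
       = 65057 · 64020/65057 = 64020.

64020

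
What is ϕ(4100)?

4100 = 2^2 × 5^2 × 41.
φ(4100) = 4100 · (1 − 1/2) · (1 − 1/5) · (1 − 1/41)
       = 4100 · 160/410 = 1600.

1600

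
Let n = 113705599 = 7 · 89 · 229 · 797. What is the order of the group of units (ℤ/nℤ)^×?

φ(7) = 7 − 1 = 6.
φ(89) = 89 − 1 = 88.
φ(229) = 229 − 1 = 228.
φ(797) = 797 − 1 = 796.
Multiply: 6 · 88 · 228 · 796 = 95825664.

95825664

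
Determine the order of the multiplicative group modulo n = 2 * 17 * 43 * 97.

64512

φ(2) = 2 − 1 = 1.
φ(17) = 17 − 1 = 16.
φ(43) = 43 − 1 = 42.
φ(97) = 97 − 1 = 96.
φ(141814) = 1 × 16 × 42 × 96 = 64512.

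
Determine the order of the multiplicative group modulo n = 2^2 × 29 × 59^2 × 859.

164420256

φ(2^2) = 2^1·(2−1) = 2·1 = 2.
φ(29) = 29 − 1 = 28.
φ(59^2) = 59^1·(59−1) = 59·58 = 3422.
φ(859) = 859 − 1 = 858.
φ(346860764) = 2 × 28 × 3422 × 858 = 164420256.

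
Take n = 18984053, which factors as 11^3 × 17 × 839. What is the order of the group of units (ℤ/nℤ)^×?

φ(18984053) = 18984053 · (1 − 1/11) · (1 − 1/17) · (1 − 1/839)
       = 18984053 · 134080/156893 = 16223680.

16223680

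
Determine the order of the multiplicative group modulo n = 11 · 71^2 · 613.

30416400

φ(33991463) = 33991463 · (1 − 1/11) · (1 − 1/71) · (1 − 1/613)
       = 33991463 · 428400/478753 = 30416400.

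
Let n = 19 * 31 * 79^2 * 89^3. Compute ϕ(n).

2319413279040

φ(19) = 19 − 1 = 18.
φ(31) = 31 − 1 = 30.
φ(79^2) = 79^2 − 79^1 = 6241 − 79 = 6162.
φ(89^3) = 89^2·(89−1) = 7921·88 = 697048.
φ(2591430090581) = 18 × 30 × 6162 × 697048 = 2319413279040.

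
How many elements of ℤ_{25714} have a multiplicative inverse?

Factor 25714: 25714 = 2 · 13 · 23 · 43.
φ(25714) = 25714 · (1 − 1/2) · (1 − 1/13) · (1 − 1/23) · (1 − 1/43)
       = 25714 · 11088/25714 = 11088.

11088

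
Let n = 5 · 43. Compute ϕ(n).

φ(215) = 215 · (1 − 1/5) · (1 − 1/43)
       = 215 · 168/215 = 168.

168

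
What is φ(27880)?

Prime factorization: 27880 = 2^3 * 5 * 17 * 41.
φ(27880) = 27880 · (1 − 1/2) · (1 − 1/5) · (1 − 1/17) · (1 − 1/41)
       = 27880 · 2560/6970 = 10240.

10240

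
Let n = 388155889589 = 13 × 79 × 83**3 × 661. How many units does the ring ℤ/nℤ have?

348971388480

φ(388155889589) = 388155889589 · (1 − 1/13) · (1 − 1/79) · (1 − 1/83) · (1 − 1/661)
       = 388155889589 · 50656320/56344301 = 348971388480.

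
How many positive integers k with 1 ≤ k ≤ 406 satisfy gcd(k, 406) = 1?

168

First factor: 406 = 2 * 7 * 29.
φ(2) = 2 − 1 = 1.
φ(7) = 7 − 1 = 6.
φ(29) = 29 − 1 = 28.
φ(406) = 1 × 6 × 28 = 168.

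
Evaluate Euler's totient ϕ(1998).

1998 = 2 × 3^3 × 37.
φ(1998) = 1998 · (1 − 1/2) · (1 − 1/3) · (1 − 1/37)
       = 1998 · 72/222 = 648.

648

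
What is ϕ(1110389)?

846720

1110389 = 7^2 * 17 * 31 * 43.
φ(1110389) = 1110389 · (1 − 1/7) · (1 − 1/17) · (1 − 1/31) · (1 − 1/43)
       = 1110389 · 120960/158627 = 846720.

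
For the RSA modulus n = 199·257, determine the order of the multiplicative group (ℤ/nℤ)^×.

50688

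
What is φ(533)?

533 = 13 · 41.
φ(13) = 13 − 1 = 12.
φ(41) = 41 − 1 = 40.
φ(533) = 12 × 40 = 480.

480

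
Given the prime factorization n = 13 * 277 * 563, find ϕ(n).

φ(13) = 13 − 1 = 12.
φ(277) = 277 − 1 = 276.
φ(563) = 563 − 1 = 562.
Since φ is multiplicative, φ(2027363) = 12 · 276 · 562 = 1861344.

1861344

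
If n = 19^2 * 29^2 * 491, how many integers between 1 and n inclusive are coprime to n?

φ(149068091) = 149068091 · (1 − 1/19) · (1 − 1/29) · (1 − 1/491)
       = 149068091 · 246960/270541 = 136074960.

136074960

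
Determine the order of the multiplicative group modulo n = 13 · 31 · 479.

φ(13) = 13 − 1 = 12.
φ(31) = 31 − 1 = 30.
φ(479) = 479 − 1 = 478.
Since φ is multiplicative, φ(193037) = 12 · 30 · 478 = 172080.

172080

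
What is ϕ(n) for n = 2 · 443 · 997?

440232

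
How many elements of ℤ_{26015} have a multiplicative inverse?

18480

First factor: 26015 = 5 · 11^2 · 43.
φ(5) = 5 − 1 = 4.
φ(11^2) = 11^1·(11−1) = 11·10 = 110.
φ(43) = 43 − 1 = 42.
Multiply: 4 · 110 · 42 = 18480.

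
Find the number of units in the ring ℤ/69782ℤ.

31680

Factor 69782: 69782 = 2 · 23 · 37 · 41.
φ(2) = 2 − 1 = 1.
φ(23) = 23 − 1 = 22.
φ(37) = 37 − 1 = 36.
φ(41) = 41 − 1 = 40.
φ(69782) = 1 × 22 × 36 × 40 = 31680.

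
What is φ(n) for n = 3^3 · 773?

φ(3^3) = 3^2·(3−1) = 9·2 = 18.
φ(773) = 773 − 1 = 772.
Multiply: 18 · 772 = 13896.

13896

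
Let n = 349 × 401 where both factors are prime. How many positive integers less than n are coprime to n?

139200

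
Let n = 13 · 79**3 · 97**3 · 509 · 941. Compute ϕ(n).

2519627262396641280

φ(2801865184175620459) = 2801865184175620459 · (1 − 1/13) · (1 − 1/79) · (1 − 1/97) · (1 − 1/509) · (1 − 1/941)
       = 2801865184175620459 · 42908037120/47714412811 = 2519627262396641280.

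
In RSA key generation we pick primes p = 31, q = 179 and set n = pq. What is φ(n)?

5340

φ(n) = (p − 1)(q − 1) = (31−1)(179−1) = 30·178 = 5340.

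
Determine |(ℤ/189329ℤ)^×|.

145152

189329 = 7 · 17 · 37 · 43.
φ(189329) = 189329 · (1 − 1/7) · (1 − 1/17) · (1 − 1/37) · (1 − 1/43)
       = 189329 · 145152/189329 = 145152.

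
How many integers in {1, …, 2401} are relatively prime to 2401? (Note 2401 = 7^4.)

φ(7^4) = 7^4 − 7^3 = 2401 − 343 = 2058.

2058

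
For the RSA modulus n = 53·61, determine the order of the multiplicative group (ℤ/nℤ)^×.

φ(53) = 53 − 1 = 52.
φ(61) = 61 − 1 = 60.
Since φ is multiplicative, φ(3233) = 52 · 60 = 3120.

3120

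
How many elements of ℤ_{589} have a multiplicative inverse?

Factor 589: 589 = 19 × 31.
φ(19) = 19 − 1 = 18.
φ(31) = 31 − 1 = 30.
φ(589) = 18 × 30 = 540.

540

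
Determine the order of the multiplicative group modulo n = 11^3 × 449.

φ(597619) = 597619 · (1 − 1/11) · (1 − 1/449)
       = 597619 · 4480/4939 = 542080.

542080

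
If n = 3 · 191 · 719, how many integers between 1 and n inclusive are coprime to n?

φ(411987) = 411987 · (1 − 1/3) · (1 − 1/191) · (1 − 1/719)
       = 411987 · 272840/411987 = 272840.

272840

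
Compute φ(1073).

1008

Factor 1073: 1073 = 29 · 37.
φ(1073) = 1073 · (1 − 1/29) · (1 − 1/37)
       = 1073 · 1008/1073 = 1008.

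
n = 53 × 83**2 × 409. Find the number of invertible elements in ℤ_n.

φ(53) = 53 − 1 = 52.
φ(83^2) = 83^1·(83−1) = 83·82 = 6806.
φ(409) = 409 − 1 = 408.
Since φ is multiplicative, φ(149332853) = 52 · 6806 · 408 = 144396096.

144396096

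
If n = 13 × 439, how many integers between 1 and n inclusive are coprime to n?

φ(5707) = 5707 · (1 − 1/13) · (1 − 1/439)
       = 5707 · 5256/5707 = 5256.

5256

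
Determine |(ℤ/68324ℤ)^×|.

30240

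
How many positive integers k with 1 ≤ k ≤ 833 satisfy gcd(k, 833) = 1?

672

Prime factorization: 833 = 7^2 * 17.
φ(833) = 833 · (1 − 1/7) · (1 − 1/17)
       = 833 · 96/119 = 672.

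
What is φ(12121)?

First factor: 12121 = 17 × 23 × 31.
φ(12121) = 12121 · (1 − 1/17) · (1 − 1/23) · (1 − 1/31)
       = 12121 · 10560/12121 = 10560.

10560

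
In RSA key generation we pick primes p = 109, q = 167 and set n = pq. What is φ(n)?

φ(pq) = (p−1)(q−1) = 108 · 166 = 17928.

17928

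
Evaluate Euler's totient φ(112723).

96096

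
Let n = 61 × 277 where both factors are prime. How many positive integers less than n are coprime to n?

16560

For distinct primes, φ(pq) = (p−1)(q−1) = 60 × 276 = 16560.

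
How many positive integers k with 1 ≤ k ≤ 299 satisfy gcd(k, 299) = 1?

299 = 13 · 23.
φ(13) = 13 − 1 = 12.
φ(23) = 23 − 1 = 22.
Multiply: 12 · 22 = 264.

264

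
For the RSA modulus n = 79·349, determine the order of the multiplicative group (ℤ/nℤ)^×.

φ(27571) = 27571 · (1 − 1/79) · (1 − 1/349)
       = 27571 · 27144/27571 = 27144.

27144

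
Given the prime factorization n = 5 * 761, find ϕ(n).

φ(5) = 5 − 1 = 4.
φ(761) = 761 − 1 = 760.
φ(3805) = 4 × 760 = 3040.

3040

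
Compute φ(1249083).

712800

First factor: 1249083 = 3^2 · 11^2 · 31 · 37.
φ(1249083) = 1249083 · (1 − 1/3) · (1 − 1/11) · (1 − 1/31) · (1 − 1/37)
       = 1249083 · 21600/37851 = 712800.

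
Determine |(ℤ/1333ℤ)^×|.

First factor: 1333 = 31 · 43.
φ(31) = 31 − 1 = 30.
φ(43) = 43 − 1 = 42.
φ(1333) = 30 × 42 = 1260.

1260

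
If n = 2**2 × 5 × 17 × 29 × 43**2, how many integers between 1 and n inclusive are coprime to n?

φ(18231140) = 18231140 · (1 − 1/2) · (1 − 1/5) · (1 − 1/17) · (1 − 1/29) · (1 − 1/43)
       = 18231140 · 75264/211990 = 6472704.

6472704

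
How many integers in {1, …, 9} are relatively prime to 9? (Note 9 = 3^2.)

φ(3^2) = 3^2 − 3^1 = 9 − 3 = 6.

6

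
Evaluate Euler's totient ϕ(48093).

28160

Prime factorization: 48093 = 3 * 17 * 23 * 41.
φ(48093) = 48093 · (1 − 1/3) · (1 − 1/17) · (1 − 1/23) · (1 − 1/41)
       = 48093 · 28160/48093 = 28160.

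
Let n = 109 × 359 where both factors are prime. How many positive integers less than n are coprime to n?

38664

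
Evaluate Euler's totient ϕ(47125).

33600

Prime factorization: 47125 = 5**3 * 13 * 29.
φ(5^3) = 5^2·(5−1) = 25·4 = 100.
φ(13) = 13 − 1 = 12.
φ(29) = 29 − 1 = 28.
φ(47125) = 100 × 12 × 28 = 33600.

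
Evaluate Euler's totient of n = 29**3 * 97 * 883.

1993856256

φ(2088942239) = 2088942239 · (1 − 1/29) · (1 − 1/97) · (1 − 1/883)
       = 2088942239 · 2370816/2483879 = 1993856256.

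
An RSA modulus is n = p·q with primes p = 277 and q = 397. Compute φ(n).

φ(n) = (p − 1)(q − 1) = (277−1)(397−1) = 276·396 = 109296.

109296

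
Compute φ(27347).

24640

Factor 27347: 27347 = 23 × 29 × 41.
φ(27347) = 27347 · (1 − 1/23) · (1 − 1/29) · (1 − 1/41)
       = 27347 · 24640/27347 = 24640.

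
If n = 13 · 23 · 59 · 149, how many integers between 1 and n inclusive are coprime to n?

2266176

φ(13) = 13 − 1 = 12.
φ(23) = 23 − 1 = 22.
φ(59) = 59 − 1 = 58.
φ(149) = 149 − 1 = 148.
φ(2628509) = 12 × 22 × 58 × 148 = 2266176.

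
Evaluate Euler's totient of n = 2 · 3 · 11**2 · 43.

φ(2) = 2 − 1 = 1.
φ(3) = 3 − 1 = 2.
φ(11^2) = 11^2 − 11^1 = 121 − 11 = 110.
φ(43) = 43 − 1 = 42.
Multiply: 1 · 2 · 110 · 42 = 9240.

9240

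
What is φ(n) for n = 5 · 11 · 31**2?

φ(52855) = 52855 · (1 − 1/5) · (1 − 1/11) · (1 − 1/31)
       = 52855 · 1200/1705 = 37200.

37200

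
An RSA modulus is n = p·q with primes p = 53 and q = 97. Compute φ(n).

φ(pq) = (p−1)(q−1) = 52 · 96 = 4992.

4992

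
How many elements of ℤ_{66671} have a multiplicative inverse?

First factor: 66671 = 11^2 × 19 × 29.
φ(11^2) = 11^2 − 11^1 = 121 − 11 = 110.
φ(19) = 19 − 1 = 18.
φ(29) = 29 − 1 = 28.
Multiply: 110 · 18 · 28 = 55440.

55440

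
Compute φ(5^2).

20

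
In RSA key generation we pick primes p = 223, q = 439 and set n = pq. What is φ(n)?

φ(n) = (p − 1)(q − 1) = (223−1)(439−1) = 222·438 = 97236.

97236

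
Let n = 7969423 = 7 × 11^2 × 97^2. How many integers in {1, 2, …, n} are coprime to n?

6145920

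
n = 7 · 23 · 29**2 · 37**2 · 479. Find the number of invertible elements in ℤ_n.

68243624064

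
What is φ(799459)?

Factor 799459: 799459 = 17 · 31 · 37 · 41.
φ(799459) = 799459 · (1 − 1/17) · (1 − 1/31) · (1 − 1/37) · (1 − 1/41)
       = 799459 · 691200/799459 = 691200.

691200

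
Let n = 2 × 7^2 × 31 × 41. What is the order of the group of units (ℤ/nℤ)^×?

φ(2) = 2 − 1 = 1.
φ(7^2) = 7^1·(7−1) = 7·6 = 42.
φ(31) = 31 − 1 = 30.
φ(41) = 41 − 1 = 40.
φ(124558) = 1 × 42 × 30 × 40 = 50400.

50400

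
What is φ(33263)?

Prime factorization: 33263 = 29 · 31 · 37.
φ(29) = 29 − 1 = 28.
φ(31) = 31 − 1 = 30.
φ(37) = 37 − 1 = 36.
Multiply: 28 · 30 · 36 = 30240.

30240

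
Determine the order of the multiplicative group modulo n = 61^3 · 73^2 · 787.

922335284160

φ(951940836463) = 951940836463 · (1 − 1/61) · (1 − 1/73) · (1 − 1/787)
       = 951940836463 · 3395520/3504511 = 922335284160.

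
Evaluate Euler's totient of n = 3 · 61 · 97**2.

φ(1721847) = 1721847 · (1 − 1/3) · (1 − 1/61) · (1 − 1/97)
       = 1721847 · 11520/17751 = 1117440.

1117440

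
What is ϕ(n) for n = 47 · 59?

2668

φ(47) = 47 − 1 = 46.
φ(59) = 59 − 1 = 58.
Multiply: 46 · 58 = 2668.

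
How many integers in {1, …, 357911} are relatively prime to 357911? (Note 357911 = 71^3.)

φ(357911) = 357911 · (1 − 1/71)
       = 357911 · 70/71 = 352870.

352870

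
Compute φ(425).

320

Factor 425: 425 = 5^2 · 17.
φ(5^2) = 5^1·(5−1) = 5·4 = 20.
φ(17) = 17 − 1 = 16.
φ(425) = 20 × 16 = 320.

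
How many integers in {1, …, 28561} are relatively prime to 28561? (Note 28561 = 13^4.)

φ(13^4) = 13^3·(13−1) = 2197·12 = 26364.

26364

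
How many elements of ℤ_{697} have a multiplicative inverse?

Prime factorization: 697 = 17 · 41.
φ(17) = 17 − 1 = 16.
φ(41) = 41 − 1 = 40.
Since φ is multiplicative, φ(697) = 16 · 40 = 640.

640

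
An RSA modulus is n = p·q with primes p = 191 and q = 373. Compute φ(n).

70680

φ(71243) = 71243 · (1 − 1/191) · (1 − 1/373)
       = 71243 · 70680/71243 = 70680.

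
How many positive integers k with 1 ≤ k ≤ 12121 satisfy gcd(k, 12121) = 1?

10560

12121 = 17 · 23 · 31.
φ(12121) = 12121 · (1 − 1/17) · (1 − 1/23) · (1 − 1/31)
       = 12121 · 10560/12121 = 10560.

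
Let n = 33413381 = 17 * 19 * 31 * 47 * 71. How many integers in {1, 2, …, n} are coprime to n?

φ(17) = 17 − 1 = 16.
φ(19) = 19 − 1 = 18.
φ(31) = 31 − 1 = 30.
φ(47) = 47 − 1 = 46.
φ(71) = 71 − 1 = 70.
Since φ is multiplicative, φ(33413381) = 16 · 18 · 30 · 46 · 70 = 27820800.

27820800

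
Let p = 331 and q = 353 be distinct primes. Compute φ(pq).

For distinct primes, φ(pq) = (p−1)(q−1) = 330 × 352 = 116160.

116160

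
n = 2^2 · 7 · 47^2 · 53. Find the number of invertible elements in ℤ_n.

φ(2^2) = 2^1·(2−1) = 2·1 = 2.
φ(7) = 7 − 1 = 6.
φ(47^2) = 47^2 − 47^1 = 2209 − 47 = 2162.
φ(53) = 53 − 1 = 52.
φ(3278156) = 2 × 6 × 2162 × 52 = 1349088.

1349088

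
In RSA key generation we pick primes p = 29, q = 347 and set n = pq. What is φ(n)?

9688

φ(29) = 29 − 1 = 28.
φ(347) = 347 − 1 = 346.
Since φ is multiplicative, φ(10063) = 28 · 346 = 9688.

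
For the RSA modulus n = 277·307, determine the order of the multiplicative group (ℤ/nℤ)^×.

84456

φ(277) = 277 − 1 = 276.
φ(307) = 307 − 1 = 306.
Since φ is multiplicative, φ(85039) = 276 · 306 = 84456.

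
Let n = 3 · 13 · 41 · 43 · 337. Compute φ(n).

φ(3) = 3 − 1 = 2.
φ(13) = 13 − 1 = 12.
φ(41) = 41 − 1 = 40.
φ(43) = 43 − 1 = 42.
φ(337) = 337 − 1 = 336.
φ(23171109) = 2 × 12 × 40 × 42 × 336 = 13547520.

13547520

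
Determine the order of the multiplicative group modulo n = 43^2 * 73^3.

φ(719292433) = 719292433 · (1 − 1/43) · (1 − 1/73)
       = 719292433 · 3024/3139 = 692940528.

692940528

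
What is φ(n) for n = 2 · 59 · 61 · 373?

1294560

φ(2684854) = 2684854 · (1 − 1/2) · (1 − 1/59) · (1 − 1/61) · (1 − 1/373)
       = 2684854 · 1294560/2684854 = 1294560.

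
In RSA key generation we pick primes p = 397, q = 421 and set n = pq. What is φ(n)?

166320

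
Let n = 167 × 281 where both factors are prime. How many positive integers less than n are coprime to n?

φ(n) = (p − 1)(q − 1) = (167−1)(281−1) = 166·280 = 46480.

46480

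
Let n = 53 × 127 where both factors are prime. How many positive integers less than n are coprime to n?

6552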